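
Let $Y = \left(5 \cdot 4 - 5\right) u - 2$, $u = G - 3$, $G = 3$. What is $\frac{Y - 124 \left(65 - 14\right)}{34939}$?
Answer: $- \frac{6326}{34939} \approx -0.18106$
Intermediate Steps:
$u = 0$ ($u = 3 - 3 = 0$)
$Y = -2$ ($Y = \left(5 \cdot 4 - 5\right) 0 - 2 = \left(20 - 5\right) 0 - 2 = 15 \cdot 0 - 2 = 0 - 2 = -2$)
$\frac{Y - 124 \left(65 - 14\right)}{34939} = \frac{-2 - 124 \left(65 - 14\right)}{34939} = \left(-2 - 6324\right) \frac{1}{34939} = \left(-6326\right) \frac{1}{34939} = - \frac{6326}{34939}$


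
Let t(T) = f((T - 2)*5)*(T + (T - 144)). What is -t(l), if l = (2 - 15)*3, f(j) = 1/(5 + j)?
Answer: -111/100 ≈ -1.1100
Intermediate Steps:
l = -39 (l = -13*3 = -39)
t(T) = (-144 + 2*T)/(-5 + 5*T) (t(T) = (T + (T - 144))/(5 + (T - 2)*5) = (T + (-144 + T))/(5 + (-2 + T)*5) = (-144 + 2*T)/(5 + (-10 + 5*T)) = (-144 + 2*T)/(-5 + 5*T))
-t(l) = -2*(-72 - 39)/(5*(-1 - 39)) = -2*(-111)/(5*(-40)) = -2*(-1)*(-111)/(5*40) = -1*111/100 = -111/100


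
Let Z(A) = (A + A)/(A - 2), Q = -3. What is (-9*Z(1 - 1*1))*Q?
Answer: 0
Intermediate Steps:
Z(A) = 2*A/(-2 + A) (Z(A) = (2*A)/(-2 + A) = 2*A/(-2 + A))
(-9*Z(1 - 1*1))*Q = -18*(1 - 1*1)/(-2 + (1 - 1*1))*(-3) = -18*(1 - 1)/(-2 + (1 - 1))*(-3) = -18*0/(-2 + 0)*(-3) = -18*0/(-2)*(-3) = -18*0*(-1)/2*(-3) = -9*0*(-3) = 0*(-3) = 0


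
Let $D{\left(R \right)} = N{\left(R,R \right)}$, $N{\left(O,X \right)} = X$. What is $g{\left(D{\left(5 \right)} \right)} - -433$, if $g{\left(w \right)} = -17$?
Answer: $416$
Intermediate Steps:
$D{\left(R \right)} = R$
$g{\left(D{\left(5 \right)} \right)} - -433 = -17 - -433 = -17 + 433 = 416$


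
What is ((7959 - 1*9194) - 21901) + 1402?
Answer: -21734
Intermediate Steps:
((7959 - 1*9194) - 21901) + 1402 = ((7959 - 9194) - 21901) + 1402 = (-1235 - 21901) + 1402 = -23136 + 1402 = -21734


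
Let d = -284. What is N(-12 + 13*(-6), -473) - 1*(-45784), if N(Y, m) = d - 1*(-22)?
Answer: 45522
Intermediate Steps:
N(Y, m) = -262 (N(Y, m) = -284 - 1*(-22) = -284 + 22 = -262)
N(-12 + 13*(-6), -473) - 1*(-45784) = -262 - 1*(-45784) = -262 + 45784 = 45522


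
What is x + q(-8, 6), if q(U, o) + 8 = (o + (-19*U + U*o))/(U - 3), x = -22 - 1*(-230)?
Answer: 190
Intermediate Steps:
x = 208 (x = -22 + 230 = 208)
q(U, o) = -8 + (o - 19*U + U*o)/(-3 + U) (q(U, o) = -8 + (o + (-19*U + U*o))/(U - 3) = -8 + (o - 19*U + U*o)/(-3 + U))
x + q(-8, 6) = 208 + (24 + 6 - 27*(-8) - 8*6)/(-3 - 8) = 208 + (24 + 6 + 216 - 48)/(-11) = 208 - 1/11*198 = 208 - 18 = 190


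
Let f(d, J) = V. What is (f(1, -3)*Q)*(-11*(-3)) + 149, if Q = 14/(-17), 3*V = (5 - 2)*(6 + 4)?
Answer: -2087/17 ≈ -122.76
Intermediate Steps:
V = 10 (V = ((5 - 2)*(6 + 4))/3 = (3*10)/3 = (⅓)*30 = 10)
f(d, J) = 10
Q = -14/17 (Q = 14*(-1/17) = -14/17 ≈ -0.82353)
(f(1, -3)*Q)*(-11*(-3)) + 149 = (10*(-14/17))*(-11*(-3)) + 149 = -140/17*33 + 149 = -4620/17 + 149 = -2087/17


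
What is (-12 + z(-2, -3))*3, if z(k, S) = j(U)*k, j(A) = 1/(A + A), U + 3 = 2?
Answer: -33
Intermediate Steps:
U = -1 (U = -3 + 2 = -1)
j(A) = 1/(2*A)
z(k, S) = -k/2 (z(k, S) = ((1/2)/(-1))*k = ((1/2)*(-1))*k = -k/2)
(-12 + z(-2, -3))*3 = (-12 - 1/2*(-2))*3 = (-12 + 1)*3 = -11*3 = -33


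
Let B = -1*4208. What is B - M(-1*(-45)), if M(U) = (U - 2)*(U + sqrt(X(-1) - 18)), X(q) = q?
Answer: -6143 - 43*I*sqrt(19) ≈ -6143.0 - 187.43*I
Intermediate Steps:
B = -4208
M(U) = (-2 + U)*(U + I*sqrt(19)) (M(U) = (U - 2)*(U + sqrt(-1 - 18)) = (-2 + U)*(U + sqrt(-19)) = (-2 + U)*(U + I*sqrt(19)))
B - M(-1*(-45)) = -4208 - ((-1*(-45))**2 - (-2)*(-45) - 2*I*sqrt(19) + I*(-1*(-45))*sqrt(19)) = -4208 - (45**2 - 2*45 - 2*I*sqrt(19) + I*45*sqrt(19)) = -4208 - (2025 - 90 - 2*I*sqrt(19) + 45*I*sqrt(19)) = -4208 - (1935 + 43*I*sqrt(19)) = -4208 + (-1935 - 43*I*sqrt(19)) = -6143 - 43*I*sqrt(19)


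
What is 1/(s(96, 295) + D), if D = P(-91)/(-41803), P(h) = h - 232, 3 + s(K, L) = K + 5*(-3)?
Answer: 2459/191821 ≈ 0.012819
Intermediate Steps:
s(K, L) = -18 + K (s(K, L) = -3 + (K + 5*(-3)) = -3 + (K - 15) = -3 + (-15 + K) = -18 + K)
P(h) = -232 + h
D = 19/2459 (D = (-232 - 91)/(-41803) = -323*(-1/41803) = 19/2459 ≈ 0.0077267)
1/(s(96, 295) + D) = 1/((-18 + 96) + 19/2459) = 1/(78 + 19/2459) = 1/(191821/2459) = 2459/191821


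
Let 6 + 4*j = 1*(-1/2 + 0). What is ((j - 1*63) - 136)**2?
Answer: 2576025/64 ≈ 40250.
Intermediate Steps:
j = -13/8 (j = -3/2 + (1*(-1/2 + 0))/4 = -3/2 + (1*(-1/2))/4 = -3/2 + (1/4)*(-1/2) = -3/2 - 1/8 = -13/8 ≈ -1.6250)
((j - 1*63) - 136)**2 = ((-13/8 - 1*63) - 136)**2 = ((-13/8 - 63) - 136)**2 = (-517/8 - 136)**2 = (-1605/8)**2 = 2576025/64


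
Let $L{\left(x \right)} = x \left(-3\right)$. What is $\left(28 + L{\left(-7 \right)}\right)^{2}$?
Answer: $2401$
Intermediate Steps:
$L{\left(x \right)} = - 3 x$
$\left(28 + L{\left(-7 \right)}\right)^{2} = \left(28 - -21\right)^{2} = \left(28 + 21\right)^{2} = 49^{2} = 2401$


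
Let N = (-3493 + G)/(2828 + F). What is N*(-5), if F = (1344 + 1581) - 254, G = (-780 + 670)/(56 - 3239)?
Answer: 55590545/17503317 ≈ 3.1760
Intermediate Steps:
G = 110/3183 (G = -110/(-3183) = -110*(-1/3183) = 110/3183 ≈ 0.034559)
F = 2671 (F = 2925 - 254 = 2671)
N = -11118109/17503317 (N = (-3493 + 110/3183)/(2828 + 2671) = -11118109/3183/5499 = -11118109/3183*1/5499 = -11118109/17503317 ≈ -0.63520)
N*(-5) = -11118109/17503317*(-5) = 55590545/17503317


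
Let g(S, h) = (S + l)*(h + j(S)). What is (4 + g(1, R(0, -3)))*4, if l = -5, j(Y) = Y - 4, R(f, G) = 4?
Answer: 0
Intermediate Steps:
j(Y) = -4 + Y
g(S, h) = (-5 + S)*(-4 + S + h) (g(S, h) = (S - 5)*(h + (-4 + S)) = (-5 + S)*(-4 + S + h))
(4 + g(1, R(0, -3)))*4 = (4 + (20 + 1² - 9*1 - 5*4 + 1*4))*4 = (4 + (20 + 1 - 9 - 20 + 4))*4 = (4 - 4)*4 = 0*4 = 0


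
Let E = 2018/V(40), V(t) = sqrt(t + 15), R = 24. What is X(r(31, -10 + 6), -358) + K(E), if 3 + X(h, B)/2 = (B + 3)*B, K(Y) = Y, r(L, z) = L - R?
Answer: 254174 + 2018*sqrt(55)/55 ≈ 2.5445e+5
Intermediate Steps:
V(t) = sqrt(15 + t)
E = 2018*sqrt(55)/55 (E = 2018/(sqrt(15 + 40)) = 2018/(sqrt(55)) = 2018*(sqrt(55)/55) = 2018*sqrt(55)/55 ≈ 272.11)
r(L, z) = -24 + L (r(L, z) = L - 1*24 = L - 24 = -24 + L)
X(h, B) = -6 + 2*B*(3 + B) (X(h, B) = -6 + 2*((B + 3)*B) = -6 + 2*((3 + B)*B) = -6 + 2*(B*(3 + B)) = -6 + 2*B*(3 + B))
X(r(31, -10 + 6), -358) + K(E) = (-6 + 2*(-358)**2 + 6*(-358)) + 2018*sqrt(55)/55 = (-6 + 2*128164 - 2148) + 2018*sqrt(55)/55 = (-6 + 256328 - 2148) + 2018*sqrt(55)/55 = 254174 + 2018*sqrt(55)/55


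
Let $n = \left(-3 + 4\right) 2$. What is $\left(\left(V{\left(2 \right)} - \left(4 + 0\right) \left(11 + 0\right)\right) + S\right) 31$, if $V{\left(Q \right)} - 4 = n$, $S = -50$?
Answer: $-2728$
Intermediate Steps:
$n = 2$ ($n = 1 \cdot 2 = 2$)
$V{\left(Q \right)} = 6$ ($V{\left(Q \right)} = 4 + 2 = 6$)
$\left(\left(V{\left(2 \right)} - \left(4 + 0\right) \left(11 + 0\right)\right) + S\right) 31 = \left(\left(6 - \left(4 + 0\right) \left(11 + 0\right)\right) - 50\right) 31 = \left(\left(6 - 4 \cdot 11\right) - 50\right) 31 = \left(\left(6 - 44\right) - 50\right) 31 = \left(-38 - 50\right) 31 = \left(-88\right) 31 = -2728$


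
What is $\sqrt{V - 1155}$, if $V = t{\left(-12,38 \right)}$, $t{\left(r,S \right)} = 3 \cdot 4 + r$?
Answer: $i \sqrt{1155} \approx 33.985 i$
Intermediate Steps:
$t{\left(r,S \right)} = 12 + r$
$V = 0$ ($V = 12 - 12 = 0$)
$\sqrt{V - 1155} = \sqrt{0 - 1155} = \sqrt{-1155} = i \sqrt{1155}$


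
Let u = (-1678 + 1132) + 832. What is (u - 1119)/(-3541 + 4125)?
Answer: -833/584 ≈ -1.4264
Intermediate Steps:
u = 286 (u = -546 + 832 = 286)
(u - 1119)/(-3541 + 4125) = (286 - 1119)/(-3541 + 4125) = -833/584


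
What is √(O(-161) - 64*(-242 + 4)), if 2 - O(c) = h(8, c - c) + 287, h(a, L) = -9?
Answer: 2*√3739 ≈ 122.29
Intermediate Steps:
O(c) = -276 (O(c) = 2 - (-9 + 287) = 2 - 1*278 = 2 - 278 = -276)
√(O(-161) - 64*(-242 + 4)) = √(-276 - 64*(-242 + 4)) = √(-276 - 64*(-238)) = √(-276 + 15232) = √14956 = 2*√3739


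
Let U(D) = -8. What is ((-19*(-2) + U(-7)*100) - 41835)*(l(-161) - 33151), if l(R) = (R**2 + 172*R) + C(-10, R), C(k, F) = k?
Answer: 1487998404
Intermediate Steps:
l(R) = -10 + R**2 + 172*R (l(R) = (R**2 + 172*R) - 10 = -10 + R**2 + 172*R)
((-19*(-2) + U(-7)*100) - 41835)*(l(-161) - 33151) = ((-19*(-2) - 8*100) - 41835)*((-10 + (-161)**2 + 172*(-161)) - 33151) = ((38 - 800) - 41835)*((-10 + 25921 - 27692) - 33151) = (-762 - 41835)*(-1781 - 33151) = -42597*(-34932) = 1487998404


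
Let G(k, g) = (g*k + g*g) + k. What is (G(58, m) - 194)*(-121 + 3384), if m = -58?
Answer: -443768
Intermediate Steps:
G(k, g) = k + g**2 + g*k (G(k, g) = (g*k + g**2) + k = (g**2 + g*k) + k = k + g**2 + g*k)
(G(58, m) - 194)*(-121 + 3384) = ((58 + (-58)**2 - 58*58) - 194)*(-121 + 3384) = ((58 + 3364 - 3364) - 194)*3263 = (58 - 194)*3263 = -136*3263 = -443768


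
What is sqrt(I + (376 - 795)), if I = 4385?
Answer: sqrt(3966) ≈ 62.976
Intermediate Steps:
sqrt(I + (376 - 795)) = sqrt(4385 + (376 - 795)) = sqrt(4385 - 419) = sqrt(3966)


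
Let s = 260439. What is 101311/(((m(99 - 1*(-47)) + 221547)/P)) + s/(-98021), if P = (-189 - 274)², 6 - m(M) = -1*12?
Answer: 2128756272907904/21718022865 ≈ 98018.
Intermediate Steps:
m(M) = 18 (m(M) = 6 - (-1)*12 = 6 - 1*(-12) = 6 + 12 = 18)
P = 214369 (P = (-463)² = 214369)
101311/(((m(99 - 1*(-47)) + 221547)/P)) + s/(-98021) = 101311/(((18 + 221547)/214369)) + 260439/(-98021) = 101311/((221565*(1/214369))) + 260439*(-1/98021) = 101311/(221565/214369) - 260439/98021 = 101311*(214369/221565) - 260439/98021 = 21717937759/221565 - 260439/98021 = 2128756272907904/21718022865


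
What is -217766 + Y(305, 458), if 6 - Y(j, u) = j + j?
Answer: -218370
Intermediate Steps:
Y(j, u) = 6 - 2*j (Y(j, u) = 6 - (j + j) = 6 - 2*j)
-217766 + Y(305, 458) = -217766 + (6 - 2*305) = -217766 + (6 - 610) = -217766 - 604 = -218370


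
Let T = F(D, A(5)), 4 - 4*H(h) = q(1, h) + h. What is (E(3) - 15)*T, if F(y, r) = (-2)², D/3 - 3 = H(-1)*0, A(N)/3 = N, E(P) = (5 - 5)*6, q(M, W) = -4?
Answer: -60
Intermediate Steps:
E(P) = 0 (E(P) = 0*6 = 0)
A(N) = 3*N
H(h) = 2 - h/4 (H(h) = 1 - (-4 + h)/4 = 1 + (1 - h/4) = 2 - h/4)
D = 9 (D = 9 + 3*((2 - ¼*(-1))*0) = 9 + 3*((2 + ¼)*0) = 9 + 3*((9/4)*0) = 9 + 3*0 = 9 + 0 = 9)
F(y, r) = 4
T = 4
(E(3) - 15)*T = (0 - 15)*4 = -15*4 = -60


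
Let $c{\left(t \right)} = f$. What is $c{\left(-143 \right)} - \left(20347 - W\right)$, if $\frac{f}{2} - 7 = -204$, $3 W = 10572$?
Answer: $-17217$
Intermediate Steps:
$W = 3524$ ($W = \frac{1}{3} \cdot 10572 = 3524$)
$f = -394$ ($f = 14 + 2 \left(-204\right) = 14 - 408 = -394$)
$c{\left(t \right)} = -394$
$c{\left(-143 \right)} - \left(20347 - W\right) = -394 - \left(20347 - 3524\right) = -394 - 16823 = -17217$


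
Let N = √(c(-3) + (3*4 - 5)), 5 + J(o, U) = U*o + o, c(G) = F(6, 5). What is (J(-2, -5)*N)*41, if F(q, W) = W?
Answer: 246*√3 ≈ 426.08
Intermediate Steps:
c(G) = 5
J(o, U) = -5 + o + U*o (J(o, U) = -5 + (U*o + o) = -5 + (o + U*o) = -5 + o + U*o)
N = 2*√3 (N = √(5 + (3*4 - 5)) = √(5 + (12 - 5)) = √(5 + 7) = √12 = 2*√3 ≈ 3.4641)
(J(-2, -5)*N)*41 = ((-5 - 2 - 5*(-2))*(2*√3))*41 = ((-5 - 2 + 10)*(2*√3))*41 = (3*(2*√3))*41 = (6*√3)*41 = 246*√3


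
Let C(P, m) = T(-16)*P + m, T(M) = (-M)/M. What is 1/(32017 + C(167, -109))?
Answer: 1/31741 ≈ 3.1505e-5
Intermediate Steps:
T(M) = -1
C(P, m) = m - P (C(P, m) = -P + m = m - P)
1/(32017 + C(167, -109)) = 1/(32017 + (-109 - 1*167)) = 1/(32017 + (-109 - 167)) = 1/(32017 - 276) = 1/31741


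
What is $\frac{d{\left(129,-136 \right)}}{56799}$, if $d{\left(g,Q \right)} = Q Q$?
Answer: $\frac{18496}{56799} \approx 0.32564$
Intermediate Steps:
$d{\left(g,Q \right)} = Q^{2}$
$\frac{d{\left(129,-136 \right)}}{56799} = \frac{\left(-136\right)^{2}}{56799} = 18496 \cdot \frac{1}{56799} = \frac{18496}{56799}$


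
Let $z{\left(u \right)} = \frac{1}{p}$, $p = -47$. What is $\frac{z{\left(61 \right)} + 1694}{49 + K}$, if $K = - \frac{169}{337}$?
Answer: $\frac{8943643}{256056} \approx 34.928$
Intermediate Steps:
$z{\left(u \right)} = - \frac{1}{47}$ ($z{\left(u \right)} = \frac{1}{-47} = - \frac{1}{47}$)
$K = - \frac{169}{337}$ ($K = \left(-169\right) \frac{1}{337} = - \frac{169}{337} \approx -0.50148$)
$\frac{z{\left(61 \right)} + 1694}{49 + K} = \frac{- \frac{1}{47} + 1694}{49 - \frac{169}{337}} = \frac{79617}{47 \cdot \frac{16344}{337}} = \frac{79617}{47} \cdot \frac{337}{16344} = \frac{8943643}{256056}$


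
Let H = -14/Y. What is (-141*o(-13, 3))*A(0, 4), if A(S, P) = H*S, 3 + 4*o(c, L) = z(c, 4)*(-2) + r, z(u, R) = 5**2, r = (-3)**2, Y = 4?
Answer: 0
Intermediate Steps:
r = 9
z(u, R) = 25
o(c, L) = -11 (o(c, L) = -3/4 + (25*(-2) + 9)/4 = -3/4 + (-50 + 9)/4 = -3/4 + (1/4)*(-41) = -3/4 - 41/4 = -11)
H = -7/2 (H = -14/4 = -14*1/4 = -7/2 ≈ -3.5000)
A(S, P) = -7*S/2
(-141*o(-13, 3))*A(0, 4) = (-141*(-11))*(-7/2*0) = 1551*0 = 0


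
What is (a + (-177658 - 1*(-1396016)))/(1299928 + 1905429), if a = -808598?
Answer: 409760/3205357 ≈ 0.12784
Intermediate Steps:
(a + (-177658 - 1*(-1396016)))/(1299928 + 1905429) = (-808598 + (-177658 - 1*(-1396016)))/(1299928 + 1905429) = (-808598 + (-177658 + 1396016))/3205357 = (-808598 + 1218358)*(1/3205357) = 409760*(1/3205357) = 409760/3205357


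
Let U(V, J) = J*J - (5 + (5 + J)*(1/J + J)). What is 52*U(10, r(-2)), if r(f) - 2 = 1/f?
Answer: -2626/3 ≈ -875.33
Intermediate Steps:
r(f) = 2 + 1/f
U(V, J) = -5 + J² - (5 + J)*(J + 1/J) (U(V, J) = J² - (5 + (5 + J)*(J + 1/J)) = J² + (-5 - (5 + J)*(J + 1/J)) = -5 + J² - (5 + J)*(J + 1/J))
52*U(10, r(-2)) = 52*(-6 - 5*(2 + 1/(-2)) - 5/(2 + 1/(-2))) = 52*(-6 - 5*(2 - ½) - 5/(2 - ½)) = 52*(-6 - 5*3/2 - 5/3/2) = 52*(-6 - 15/2 - 5*⅔) = 52*(-6 - 15/2 - 10/3) = 52*(-101/6) = -2626/3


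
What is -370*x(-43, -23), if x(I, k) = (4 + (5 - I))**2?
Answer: -1000480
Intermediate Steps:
x(I, k) = (9 - I)**2
-370*x(-43, -23) = -370*(-9 - 43)**2 = -370*(-52)**2 = -370*2704 = -1000480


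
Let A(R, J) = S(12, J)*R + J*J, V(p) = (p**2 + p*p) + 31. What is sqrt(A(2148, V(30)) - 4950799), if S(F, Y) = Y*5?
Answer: sqrt(18066702) ≈ 4250.5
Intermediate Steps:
S(F, Y) = 5*Y
V(p) = 31 + 2*p**2 (V(p) = (p**2 + p**2) + 31 = 2*p**2 + 31 = 31 + 2*p**2)
A(R, J) = J**2 + 5*J*R (A(R, J) = (5*J)*R + J*J = 5*J*R + J**2 = J**2 + 5*J*R)
sqrt(A(2148, V(30)) - 4950799) = sqrt((31 + 2*30**2)*((31 + 2*30**2) + 5*2148) - 4950799) = sqrt((31 + 2*900)*((31 + 2*900) + 10740) - 4950799) = sqrt((31 + 1800)*((31 + 1800) + 10740) - 4950799) = sqrt(1831*(1831 + 10740) - 4950799) = sqrt(1831*12571 - 4950799) = sqrt(23017501 - 4950799) = sqrt(18066702)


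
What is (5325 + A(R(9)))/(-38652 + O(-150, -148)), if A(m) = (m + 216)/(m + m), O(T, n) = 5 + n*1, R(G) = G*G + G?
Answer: -53267/387950 ≈ -0.13730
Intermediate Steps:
R(G) = G + G**2 (R(G) = G**2 + G = G + G**2)
O(T, n) = 5 + n
A(m) = (216 + m)/(2*m) (A(m) = (216 + m)/((2*m)) = (216 + m)*(1/(2*m)) = (216 + m)/(2*m))
(5325 + A(R(9)))/(-38652 + O(-150, -148)) = (5325 + (216 + 9*(1 + 9))/(2*((9*(1 + 9)))))/(-38652 + (5 - 148)) = (5325 + (216 + 9*10)/(2*((9*10))))/(-38652 - 143) = (5325 + (1/2)*(216 + 90)/90)/(-38795) = (5325 + (1/2)*(1/90)*306)*(-1/38795) = (5325 + 17/10)*(-1/38795) = (53267/10)*(-1/38795) = -53267/387950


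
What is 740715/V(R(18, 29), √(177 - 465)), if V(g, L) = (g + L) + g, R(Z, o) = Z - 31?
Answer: -9629295/482 - 2222145*I*√2/241 ≈ -19978.0 - 13040.0*I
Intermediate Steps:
R(Z, o) = -31 + Z
V(g, L) = L + 2*g (V(g, L) = (L + g) + g = L + 2*g)
740715/V(R(18, 29), √(177 - 465)) = 740715/(√(177 - 465) + 2*(-31 + 18)) = 740715/(√(-288) + 2*(-13)) = 740715/(12*I*√2 - 26) = 740715/(-26 + 12*I*√2)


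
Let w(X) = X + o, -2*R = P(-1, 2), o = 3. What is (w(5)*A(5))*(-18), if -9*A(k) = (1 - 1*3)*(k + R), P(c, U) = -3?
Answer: -208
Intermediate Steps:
R = 3/2 (R = -1/2*(-3) = 3/2 ≈ 1.5000)
w(X) = 3 + X (w(X) = X + 3 = 3 + X)
A(k) = 1/3 + 2*k/9 (A(k) = -(1 - 1*3)*(k + 3/2)/9 = -(1 - 3)*(3/2 + k)/9 = -(-2)*(3/2 + k)/9 = -(-3 - 2*k)/9 = 1/3 + 2*k/9)
(w(5)*A(5))*(-18) = ((3 + 5)*(1/3 + (2/9)*5))*(-18) = (8*(1/3 + 10/9))*(-18) = (8*(13/9))*(-18) = (104/9)*(-18) = -208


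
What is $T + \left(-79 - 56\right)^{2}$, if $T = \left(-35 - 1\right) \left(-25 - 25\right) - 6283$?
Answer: $13742$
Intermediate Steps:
$T = -4483$ ($T = \left(-36\right) \left(-50\right) - 6283 = 1800 - 6283 = -4483$)
$T + \left(-79 - 56\right)^{2} = -4483 + \left(-79 - 56\right)^{2} = -4483 + \left(-135\right)^{2} = -4483 + 18225 = 13742$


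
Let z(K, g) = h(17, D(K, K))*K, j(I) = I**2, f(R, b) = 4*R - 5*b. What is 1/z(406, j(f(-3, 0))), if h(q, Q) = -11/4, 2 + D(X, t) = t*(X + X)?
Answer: -2/2233 ≈ -0.00089566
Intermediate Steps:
D(X, t) = -2 + 2*X*t (D(X, t) = -2 + t*(X + X) = -2 + t*(2*X) = -2 + 2*X*t)
f(R, b) = -5*b + 4*R
h(q, Q) = -11/4 (h(q, Q) = -11*1/4 = -11/4)
z(K, g) = -11*K/4
1/z(406, j(f(-3, 0))) = 1/(-11/4*406) = 1/(-2233/2) = -2/2233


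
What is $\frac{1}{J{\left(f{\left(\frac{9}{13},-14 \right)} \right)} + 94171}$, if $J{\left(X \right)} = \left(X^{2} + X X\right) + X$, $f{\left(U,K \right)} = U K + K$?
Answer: $\frac{169}{16100623} \approx 1.0496 \cdot 10^{-5}$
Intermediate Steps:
$f{\left(U,K \right)} = K + K U$ ($f{\left(U,K \right)} = K U + K = K + K U$)
$J{\left(X \right)} = X + 2 X^{2}$ ($J{\left(X \right)} = \left(X^{2} + X^{2}\right) + X = 2 X^{2} + X = X + 2 X^{2}$)
$\frac{1}{J{\left(f{\left(\frac{9}{13},-14 \right)} \right)} + 94171} = \frac{1}{- 14 \left(1 + \frac{9}{13}\right) \left(1 + 2 \left(- 14 \left(1 + \frac{9}{13}\right)\right)\right) + 94171} = \frac{1}{\left(-14\right) \frac{22}{13} \left(1 + 2 \left(\left(-14\right) \frac{22}{13}\right)\right) + 94171} = \frac{1}{- \frac{308 \left(1 + 2 \left(- \frac{308}{13}\right)\right)}{13} + 94171} = \frac{1}{- \frac{308 \left(1 - \frac{616}{13}\right)}{13} + 94171} = \frac{1}{\left(- \frac{308}{13}\right) \left(- \frac{603}{13}\right) + 94171} = \frac{1}{\frac{185724}{169} + 94171} = \frac{1}{\frac{16100623}{169}} = \frac{169}{16100623}$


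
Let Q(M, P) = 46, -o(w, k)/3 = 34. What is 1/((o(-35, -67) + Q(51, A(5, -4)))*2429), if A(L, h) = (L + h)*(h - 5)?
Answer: -1/136024 ≈ -7.3516e-6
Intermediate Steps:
A(L, h) = (-5 + h)*(L + h) (A(L, h) = (L + h)*(-5 + h) = (-5 + h)*(L + h))
o(w, k) = -102 (o(w, k) = -3*34 = -102)
1/((o(-35, -67) + Q(51, A(5, -4)))*2429) = 1/((-102 + 46)*2429) = (1/2429)/(-56) = -1/56*1/2429 = -1/136024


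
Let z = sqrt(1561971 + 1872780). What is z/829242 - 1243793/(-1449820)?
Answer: 1243793/1449820 + sqrt(381639)/276414 ≈ 0.86013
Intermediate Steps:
z = 3*sqrt(381639) (z = sqrt(3434751) = 3*sqrt(381639) ≈ 1853.3)
z/829242 - 1243793/(-1449820) = (3*sqrt(381639))/829242 - 1243793/(-1449820) = (3*sqrt(381639))*(1/829242) - 1243793*(-1/1449820) = sqrt(381639)/276414 + 1243793/1449820 = 1243793/1449820 + sqrt(381639)/276414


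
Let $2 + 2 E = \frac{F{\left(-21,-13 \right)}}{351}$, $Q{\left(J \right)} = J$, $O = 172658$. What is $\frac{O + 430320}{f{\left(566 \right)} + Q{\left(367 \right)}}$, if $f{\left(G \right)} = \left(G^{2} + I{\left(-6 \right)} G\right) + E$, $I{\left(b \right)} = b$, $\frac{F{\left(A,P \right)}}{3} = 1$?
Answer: $\frac{141096852}{74254285} \approx 1.9002$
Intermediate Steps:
$F{\left(A,P \right)} = 3$ ($F{\left(A,P \right)} = 3 \cdot 1 = 3$)
$E = - \frac{233}{234}$ ($E = -1 + \frac{3 \cdot \frac{1}{351}}{2} = -1 + \frac{1}{2} \cdot \frac{1}{117} = -1 + \frac{1}{234} = - \frac{233}{234} \approx -0.99573$)
$f{\left(G \right)} = - \frac{233}{234} + G^{2} - 6 G$ ($f{\left(G \right)} = \left(G^{2} - 6 G\right) - \frac{233}{234} = - \frac{233}{234} + G^{2} - 6 G$)
$\frac{O + 430320}{f{\left(566 \right)} + Q{\left(367 \right)}} = \frac{172658 + 430320}{\left(- \frac{233}{234} + 566^{2} - 3396\right) + 367} = \frac{602978}{\left(- \frac{233}{234} + 320356 - 3396\right) + 367} = \frac{602978}{\frac{74168407}{234} + 367} = \frac{602978}{\frac{74254285}{234}} = 602978 \cdot \frac{234}{74254285} = \frac{141096852}{74254285}$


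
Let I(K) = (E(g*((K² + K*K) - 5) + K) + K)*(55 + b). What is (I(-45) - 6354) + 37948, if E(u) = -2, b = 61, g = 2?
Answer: 26142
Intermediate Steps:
I(K) = -232 + 116*K (I(K) = (-2 + K)*(55 + 61) = (-2 + K)*116 = -232 + 116*K)
(I(-45) - 6354) + 37948 = ((-232 + 116*(-45)) - 6354) + 37948 = ((-232 - 5220) - 6354) + 37948 = (-5452 - 6354) + 37948 = -11806 + 37948 = 26142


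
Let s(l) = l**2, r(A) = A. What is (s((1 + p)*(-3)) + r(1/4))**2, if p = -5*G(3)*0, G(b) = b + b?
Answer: 1369/16 ≈ 85.563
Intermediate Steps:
G(b) = 2*b
p = 0 (p = -10*3*0 = -5*6*0 = -30*0 = 0)
(s((1 + p)*(-3)) + r(1/4))**2 = (((1 + 0)*(-3))**2 + 1/4)**2 = ((1*(-3))**2 + 1/4)**2 = ((-3)**2 + 1/4)**2 = (9 + 1/4)**2 = (37/4)**2 = 1369/16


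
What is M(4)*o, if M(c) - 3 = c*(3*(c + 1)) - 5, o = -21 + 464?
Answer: 25694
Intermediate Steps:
o = 443
M(c) = -2 + c*(3 + 3*c) (M(c) = 3 + (c*(3*(c + 1)) - 5) = 3 + (c*(3*(1 + c)) - 5) = 3 + (c*(3 + 3*c) - 5) = 3 + (-5 + c*(3 + 3*c)) = -2 + c*(3 + 3*c))
M(4)*o = (-2 + 3*4 + 3*4²)*443 = (-2 + 12 + 3*16)*443 = (-2 + 12 + 48)*443 = 58*443 = 25694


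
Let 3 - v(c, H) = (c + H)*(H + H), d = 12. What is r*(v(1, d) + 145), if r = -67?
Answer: 10988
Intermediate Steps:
v(c, H) = 3 - 2*H*(H + c) (v(c, H) = 3 - (c + H)*(H + H) = 3 - (H + c)*2*H = 3 - 2*H*(H + c))
r*(v(1, d) + 145) = -67*((3 - 2*12**2 - 2*12*1) + 145) = -67*((3 - 2*144 - 24) + 145) = -67*((3 - 288 - 24) + 145) = -67*(-309 + 145) = -67*(-164) = 10988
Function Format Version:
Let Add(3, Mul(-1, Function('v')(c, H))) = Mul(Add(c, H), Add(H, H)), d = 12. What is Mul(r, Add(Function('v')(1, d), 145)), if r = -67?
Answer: 10988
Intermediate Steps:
Function('v')(c, H) = Add(3, Mul(-2, H, Add(H, c))) (Function('v')(c, H) = Add(3, Mul(-1, Mul(Add(c, H), Add(H, H)))) = Add(3, Mul(-1, Mul(Add(H, c), Mul(2, H)))) = Add(3, Mul(-1, Mul(2, H, Add(H, c)))) = Add(3, Mul(-2, H, Add(H, c))))
Mul(r, Add(Function('v')(1, d), 145)) = Mul(-67, Add(Add(3, Mul(-2, Pow(12, 2)), Mul(-2, 12, 1)), 145)) = Mul(-67, Add(Add(3, Mul(-2, 144), -24), 145)) = Mul(-67, Add(Add(3, -288, -24), 145)) = Mul(-67, Add(-309, 145)) = Mul(-67, -164) = 10988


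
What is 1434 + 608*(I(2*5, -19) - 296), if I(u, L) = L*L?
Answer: 40954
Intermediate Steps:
I(u, L) = L²
1434 + 608*(I(2*5, -19) - 296) = 1434 + 608*((-19)² - 296) = 1434 + 608*(361 - 296) = 1434 + 608*65 = 1434 + 39520 = 40954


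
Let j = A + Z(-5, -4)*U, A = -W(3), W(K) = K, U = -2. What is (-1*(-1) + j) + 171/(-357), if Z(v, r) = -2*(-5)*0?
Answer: -295/119 ≈ -2.4790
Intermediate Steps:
A = -3 (A = -1*3 = -3)
Z(v, r) = 0 (Z(v, r) = 10*0 = 0)
j = -3 (j = -3 + 0*(-2) = -3 + 0 = -3)
(-1*(-1) + j) + 171/(-357) = (-1*(-1) - 3) + 171/(-357) = (1 - 3) + 171*(-1/357) = -2 - 57/119 = -295/119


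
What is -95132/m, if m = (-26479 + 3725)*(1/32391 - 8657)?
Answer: -770355153/1595105948011 ≈ -0.00048295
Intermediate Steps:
m = 6380423792044/32391 (m = -22754*(1/32391 - 8657) = -22754*(-280408886/32391) = 6380423792044/32391 ≈ 1.9698e+8)
-95132/m = -95132/6380423792044/32391 = -95132*32391/6380423792044 = -770355153/1595105948011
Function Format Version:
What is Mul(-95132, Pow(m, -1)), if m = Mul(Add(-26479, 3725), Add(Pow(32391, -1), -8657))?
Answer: Rational(-770355153, 1595105948011) ≈ -0.00048295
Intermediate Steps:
m = Rational(6380423792044, 32391) (m = Mul(-22754, Add(Rational(1, 32391), -8657)) = Mul(-22754, Rational(-280408886, 32391)) = Rational(6380423792044, 32391) ≈ 1.9698e+8)
Mul(-95132, Pow(m, -1)) = Mul(-95132, Pow(Rational(6380423792044, 32391), -1)) = Mul(-95132, Rational(32391, 6380423792044)) = Rational(-770355153, 1595105948011)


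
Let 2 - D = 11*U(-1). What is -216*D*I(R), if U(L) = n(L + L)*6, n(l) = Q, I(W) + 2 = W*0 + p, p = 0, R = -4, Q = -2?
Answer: 57888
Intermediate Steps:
I(W) = -2 (I(W) = -2 + (W*0 + 0) = -2 + (0 + 0) = -2 + 0 = -2)
n(l) = -2
U(L) = -12 (U(L) = -2*6 = -12)
D = 134 (D = 2 - 11*(-12) = 2 - 1*(-132) = 2 + 132 = 134)
-216*D*I(R) = -28944*(-2) = -216*(-268) = 57888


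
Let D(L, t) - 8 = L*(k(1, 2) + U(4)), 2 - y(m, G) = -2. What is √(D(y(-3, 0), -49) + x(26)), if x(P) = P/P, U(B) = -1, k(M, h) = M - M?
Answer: √5 ≈ 2.2361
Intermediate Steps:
y(m, G) = 4 (y(m, G) = 2 - 1*(-2) = 2 + 2 = 4)
k(M, h) = 0
x(P) = 1
D(L, t) = 8 - L (D(L, t) = 8 + L*(0 - 1) = 8 + L*(-1) = 8 - L)
√(D(y(-3, 0), -49) + x(26)) = √((8 - 1*4) + 1) = √((8 - 4) + 1) = √(4 + 1) = √5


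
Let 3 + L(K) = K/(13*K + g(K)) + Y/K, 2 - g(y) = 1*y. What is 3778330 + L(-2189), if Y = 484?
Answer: 19749065139325/5226934 ≈ 3.7783e+6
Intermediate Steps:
g(y) = 2 - y
L(K) = -3 + 484/K + K/(2 + 12*K) (L(K) = -3 + (K/(13*K + (2 - K)) + 484/K) = -3 + (K/(2 + 12*K) + 484/K) = -3 + (484/K + K/(2 + 12*K)) = -3 + 484/K + K/(2 + 12*K))
3778330 + L(-2189) = 3778330 + (½)*(968 - 35*(-2189)² + 5802*(-2189))/(-2189*(1 + 6*(-2189))) = 3778330 + (½)*(-1/2189)*(968 - 35*4791721 - 12700578)/(1 - 13134) = 3778330 + (½)*(-1/2189)*(968 - 167710235 - 12700578)/(-13133) = 3778330 + (½)*(-1/2189)*(-1/13133)*(-180409845) = 3778330 - 16400895/5226934 = 19749065139325/5226934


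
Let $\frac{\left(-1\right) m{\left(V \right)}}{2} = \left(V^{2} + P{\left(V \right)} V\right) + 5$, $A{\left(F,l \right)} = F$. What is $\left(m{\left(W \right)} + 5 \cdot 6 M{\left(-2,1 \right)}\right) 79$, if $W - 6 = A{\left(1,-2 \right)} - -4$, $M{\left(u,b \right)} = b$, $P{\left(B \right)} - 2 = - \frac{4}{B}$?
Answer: $-20382$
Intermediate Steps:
$P{\left(B \right)} = 2 - \frac{4}{B}$
$W = 11$ ($W = 6 + \left(1 - -4\right) = 6 + \left(1 + 4\right) = 6 + 5 = 11$)
$m{\left(V \right)} = -10 - 2 V^{2} - 2 V \left(2 - \frac{4}{V}\right)$ ($m{\left(V \right)} = - 2 \left(\left(V^{2} + \left(2 - \frac{4}{V}\right) V\right) + 5\right) = - 2 \left(\left(V^{2} + V \left(2 - \frac{4}{V}\right)\right) + 5\right) = - 2 \left(5 + V^{2} + V \left(2 - \frac{4}{V}\right)\right) = -10 - 2 V^{2} - 2 V \left(2 - \frac{4}{V}\right)$)
$\left(m{\left(W \right)} + 5 \cdot 6 M{\left(-2,1 \right)}\right) 79 = \left(\left(-2 - 44 - 2 \cdot 11^{2}\right) + 5 \cdot 6 \cdot 1\right) 79 = \left(\left(-2 - 44 - 242\right) + 30 \cdot 1\right) 79 = \left(\left(-2 - 44 - 242\right) + 30\right) 79 = \left(-288 + 30\right) 79 = \left(-258\right) 79 = -20382$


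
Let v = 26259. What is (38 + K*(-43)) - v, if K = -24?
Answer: -25189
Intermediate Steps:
(38 + K*(-43)) - v = (38 - 24*(-43)) - 1*26259 = (38 + 1032) - 26259 = 1070 - 26259 = -25189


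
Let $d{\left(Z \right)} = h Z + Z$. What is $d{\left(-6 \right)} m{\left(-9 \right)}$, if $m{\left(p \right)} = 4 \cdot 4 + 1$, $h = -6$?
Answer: $510$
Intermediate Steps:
$d{\left(Z \right)} = - 5 Z$ ($d{\left(Z \right)} = - 6 Z + Z = - 5 Z$)
$m{\left(p \right)} = 17$ ($m{\left(p \right)} = 16 + 1 = 17$)
$d{\left(-6 \right)} m{\left(-9 \right)} = \left(-5\right) \left(-6\right) 17 = 30 \cdot 17 = 510$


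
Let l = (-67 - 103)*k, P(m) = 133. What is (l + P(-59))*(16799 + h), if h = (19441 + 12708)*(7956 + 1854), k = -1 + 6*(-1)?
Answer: 417272200947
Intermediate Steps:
k = -7 (k = -1 - 6 = -7)
l = 1190 (l = (-67 - 103)*(-7) = -170*(-7) = 1190)
h = 315381690 (h = 32149*9810 = 315381690)
(l + P(-59))*(16799 + h) = (1190 + 133)*(16799 + 315381690) = 1323*315398489 = 417272200947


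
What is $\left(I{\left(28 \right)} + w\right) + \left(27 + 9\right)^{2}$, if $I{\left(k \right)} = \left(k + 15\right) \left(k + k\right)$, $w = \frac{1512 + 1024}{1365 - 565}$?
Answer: $\frac{370717}{100} \approx 3707.2$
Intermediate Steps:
$w = \frac{317}{100}$ ($w = \frac{2536}{800} = 2536 \cdot \frac{1}{800} = \frac{317}{100} \approx 3.17$)
$I{\left(k \right)} = 2 k \left(15 + k\right)$ ($I{\left(k \right)} = \left(15 + k\right) 2 k = 2 k \left(15 + k\right)$)
$\left(I{\left(28 \right)} + w\right) + \left(27 + 9\right)^{2} = \left(2 \cdot 28 \left(15 + 28\right) + \frac{317}{100}\right) + \left(27 + 9\right)^{2} = \left(2 \cdot 28 \cdot 43 + \frac{317}{100}\right) + 36^{2} = \left(2408 + \frac{317}{100}\right) + 1296 = \frac{241117}{100} + 1296 = \frac{370717}{100}$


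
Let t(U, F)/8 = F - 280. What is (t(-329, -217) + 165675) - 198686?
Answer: -36987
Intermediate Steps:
t(U, F) = -2240 + 8*F (t(U, F) = 8*(F - 280) = 8*(-280 + F) = -2240 + 8*F)
(t(-329, -217) + 165675) - 198686 = ((-2240 + 8*(-217)) + 165675) - 198686 = ((-2240 - 1736) + 165675) - 198686 = (-3976 + 165675) - 198686 = 161699 - 198686 = -36987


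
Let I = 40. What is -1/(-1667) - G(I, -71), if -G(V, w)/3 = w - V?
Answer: -555110/1667 ≈ -333.00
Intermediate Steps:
G(V, w) = -3*w + 3*V (G(V, w) = -3*(w - V) = -3*w + 3*V)
-1/(-1667) - G(I, -71) = -1/(-1667) - (-3*(-71) + 3*40) = -1*(-1/1667) - (213 + 120) = 1/1667 - 1*333 = 1/1667 - 333 = -555110/1667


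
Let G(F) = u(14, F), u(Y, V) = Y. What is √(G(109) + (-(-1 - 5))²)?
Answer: 5*√2 ≈ 7.0711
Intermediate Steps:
G(F) = 14
√(G(109) + (-(-1 - 5))²) = √(14 + (-(-1 - 5))²) = √(14 + (-1*(-6))²) = √(14 + 6²) = √(14 + 36) = √50 = 5*√2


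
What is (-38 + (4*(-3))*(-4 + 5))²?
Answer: 2500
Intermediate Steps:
(-38 + (4*(-3))*(-4 + 5))² = (-38 - 12*1)² = (-38 - 12)² = (-50)² = 2500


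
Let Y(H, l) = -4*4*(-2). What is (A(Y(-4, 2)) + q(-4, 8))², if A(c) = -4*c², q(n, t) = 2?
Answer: 16760836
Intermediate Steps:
Y(H, l) = 32 (Y(H, l) = -16*(-2) = 32)
(A(Y(-4, 2)) + q(-4, 8))² = (-4*32² + 2)² = (-4*1024 + 2)² = (-4096 + 2)² = (-4094)² = 16760836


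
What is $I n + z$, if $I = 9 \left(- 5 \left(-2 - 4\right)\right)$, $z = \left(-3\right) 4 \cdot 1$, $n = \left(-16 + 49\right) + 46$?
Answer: $21318$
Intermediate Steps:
$n = 79$ ($n = 33 + 46 = 79$)
$z = -12$ ($z = \left(-12\right) 1 = -12$)
$I = 270$ ($I = 9 \left(\left(-5\right) \left(-6\right)\right) = 9 \cdot 30 = 270$)
$I n + z = 270 \cdot 79 - 12 = 21330 - 12 = 21318$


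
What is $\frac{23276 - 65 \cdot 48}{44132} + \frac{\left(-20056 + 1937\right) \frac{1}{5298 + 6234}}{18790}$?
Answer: $\frac{1091682257993}{2390699727240} \approx 0.45664$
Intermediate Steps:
$\frac{23276 - 65 \cdot 48}{44132} + \frac{\left(-20056 + 1937\right) \frac{1}{5298 + 6234}}{18790} = \left(23276 - 3120\right) \frac{1}{44132} + - \frac{18119}{11532} \cdot \frac{1}{18790} = \left(23276 - 3120\right) \frac{1}{44132} + \left(-18119\right) \frac{1}{11532} \cdot \frac{1}{18790} = 20156 \cdot \frac{1}{44132} - \frac{18119}{216686280} = \frac{5039}{11033} - \frac{18119}{216686280} = \frac{1091682257993}{2390699727240}$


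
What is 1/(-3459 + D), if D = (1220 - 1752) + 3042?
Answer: -1/949 ≈ -0.0010537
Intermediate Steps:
D = 2510 (D = -532 + 3042 = 2510)
1/(-3459 + D) = 1/(-3459 + 2510) = 1/(-949) = -1/949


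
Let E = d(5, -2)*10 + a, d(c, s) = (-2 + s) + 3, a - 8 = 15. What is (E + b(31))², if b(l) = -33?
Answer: 400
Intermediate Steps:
a = 23 (a = 8 + 15 = 23)
d(c, s) = 1 + s
E = 13 (E = (1 - 2)*10 + 23 = -1*10 + 23 = -10 + 23 = 13)
(E + b(31))² = (13 - 33)² = (-20)² = 400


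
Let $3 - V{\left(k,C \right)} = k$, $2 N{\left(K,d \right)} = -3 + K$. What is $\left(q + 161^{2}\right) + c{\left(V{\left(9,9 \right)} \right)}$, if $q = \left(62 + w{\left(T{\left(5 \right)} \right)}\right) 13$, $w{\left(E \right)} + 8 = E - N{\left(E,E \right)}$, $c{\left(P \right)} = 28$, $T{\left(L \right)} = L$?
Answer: $26703$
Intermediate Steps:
$N{\left(K,d \right)} = - \frac{3}{2} + \frac{K}{2}$ ($N{\left(K,d \right)} = \frac{-3 + K}{2} = - \frac{3}{2} + \frac{K}{2}$)
$V{\left(k,C \right)} = 3 - k$
$w{\left(E \right)} = - \frac{13}{2} + \frac{E}{2}$ ($w{\left(E \right)} = -8 + \left(E - \left(- \frac{3}{2} + \frac{E}{2}\right)\right) = -8 + \left(\frac{3}{2} + \frac{E}{2}\right) = - \frac{13}{2} + \frac{E}{2}$)
$q = 754$ ($q = \left(62 + \left(- \frac{13}{2} + \frac{1}{2} \cdot 5\right)\right) 13 = \left(62 + \left(- \frac{13}{2} + \frac{5}{2}\right)\right) 13 = \left(62 - 4\right) 13 = 58 \cdot 13 = 754$)
$\left(q + 161^{2}\right) + c{\left(V{\left(9,9 \right)} \right)} = \left(754 + 161^{2}\right) + 28 = \left(754 + 25921\right) + 28 = 26675 + 28 = 26703$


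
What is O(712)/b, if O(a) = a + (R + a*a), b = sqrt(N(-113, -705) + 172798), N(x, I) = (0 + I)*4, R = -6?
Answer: 253825*sqrt(169978)/84989 ≈ 1231.3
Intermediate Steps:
N(x, I) = 4*I (N(x, I) = I*4 = 4*I)
b = sqrt(169978) (b = sqrt(4*(-705) + 172798) = sqrt(-2820 + 172798) = sqrt(169978) ≈ 412.28)
O(a) = -6 + a + a**2 (O(a) = a + (-6 + a*a) = a + (-6 + a**2) = -6 + a + a**2)
O(712)/b = (-6 + 712 + 712**2)/(sqrt(169978)) = (-6 + 712 + 506944)*(sqrt(169978)/169978) = 507650*(sqrt(169978)/169978) = 253825*sqrt(169978)/84989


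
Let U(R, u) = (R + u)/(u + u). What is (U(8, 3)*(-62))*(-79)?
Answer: 26939/3 ≈ 8979.7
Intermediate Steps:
U(R, u) = (R + u)/(2*u) (U(R, u) = (R + u)/((2*u)) = (R + u)*(1/(2*u)) = (R + u)/(2*u))
(U(8, 3)*(-62))*(-79) = (((1/2)*(8 + 3)/3)*(-62))*(-79) = (((1/2)*(1/3)*11)*(-62))*(-79) = ((11/6)*(-62))*(-79) = -341/3*(-79) = 26939/3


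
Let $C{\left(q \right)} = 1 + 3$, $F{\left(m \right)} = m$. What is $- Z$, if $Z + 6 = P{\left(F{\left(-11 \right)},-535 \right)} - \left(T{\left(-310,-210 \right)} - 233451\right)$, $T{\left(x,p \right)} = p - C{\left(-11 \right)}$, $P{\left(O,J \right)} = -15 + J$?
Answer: $-233109$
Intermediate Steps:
$C{\left(q \right)} = 4$
$T{\left(x,p \right)} = -4 + p$ ($T{\left(x,p \right)} = p - 4 = -4 + p$)
$Z = 233109$ ($Z = -6 - -233115 = -6 + \left(-550 + 233665\right) = -6 + 233115 = 233109$)
$- Z = \left(-1\right) 233109 = -233109$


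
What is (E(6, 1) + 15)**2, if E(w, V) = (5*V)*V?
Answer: 400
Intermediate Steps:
E(w, V) = 5*V**2
(E(6, 1) + 15)**2 = (5*1**2 + 15)**2 = (5*1 + 15)**2 = (5 + 15)**2 = 20**2 = 400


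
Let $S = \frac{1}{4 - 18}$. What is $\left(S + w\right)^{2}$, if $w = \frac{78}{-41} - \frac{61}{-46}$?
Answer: $\frac{18284176}{43573201} \approx 0.41962$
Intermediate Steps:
$S = - \frac{1}{14}$ ($S = \frac{1}{-14} = - \frac{1}{14} \approx -0.071429$)
$w = - \frac{1087}{1886}$ ($w = 78 \left(- \frac{1}{41}\right) - - \frac{61}{46} = - \frac{78}{41} + \frac{61}{46} = - \frac{1087}{1886} \approx -0.57635$)
$\left(S + w\right)^{2} = \left(- \frac{1}{14} - \frac{1087}{1886}\right)^{2} = \left(- \frac{4276}{6601}\right)^{2} = \frac{18284176}{43573201}$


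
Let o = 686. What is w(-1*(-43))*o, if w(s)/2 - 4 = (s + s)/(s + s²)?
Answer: 61054/11 ≈ 5550.4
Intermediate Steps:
w(s) = 8 + 4*s/(s + s²) (w(s) = 8 + 2*((s + s)/(s + s²)) = 8 + 2*((2*s)/(s + s²)) = 8 + 2*(2*s/(s + s²)) = 8 + 4*s/(s + s²))
w(-1*(-43))*o = (4*(3 + 2*(-1*(-43)))/(1 - 1*(-43)))*686 = (4*(3 + 2*43)/(1 + 43))*686 = (4*(3 + 86)/44)*686 = (4*(1/44)*89)*686 = (89/11)*686 = 61054/11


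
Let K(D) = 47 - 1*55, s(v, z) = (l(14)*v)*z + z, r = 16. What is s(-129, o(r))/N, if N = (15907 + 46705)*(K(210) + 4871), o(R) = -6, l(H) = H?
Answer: 1805/50747026 ≈ 3.5569e-5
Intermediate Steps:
s(v, z) = z + 14*v*z (s(v, z) = (14*v)*z + z = 14*v*z + z = z + 14*v*z)
K(D) = -8 (K(D) = 47 - 55 = -8)
N = 304482156 (N = (15907 + 46705)*(-8 + 4871) = 62612*4863 = 304482156)
s(-129, o(r))/N = -6*(1 + 14*(-129))/304482156 = -6*(1 - 1806)*(1/304482156) = -6*(-1805)*(1/304482156) = 10830*(1/304482156) = 1805/50747026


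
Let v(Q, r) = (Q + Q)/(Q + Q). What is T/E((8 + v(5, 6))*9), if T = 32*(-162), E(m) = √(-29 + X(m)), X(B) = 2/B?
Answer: 46656*I*√2347/2347 ≈ 963.05*I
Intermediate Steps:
v(Q, r) = 1 (v(Q, r) = (2*Q)/((2*Q)) = (2*Q)*(1/(2*Q)) = 1)
E(m) = √(-29 + 2/m)
T = -5184
T/E((8 + v(5, 6))*9) = -5184/√(-29 + 2/(((8 + 1)*9))) = -5184/√(-29 + 2/((9*9))) = -5184/√(-29 + 2/81) = -5184*(-9*I*√2347/2347) = -(-46656)*I*√2347/2347 = 46656*I*√2347/2347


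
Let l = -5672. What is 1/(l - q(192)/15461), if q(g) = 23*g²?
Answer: -15461/88542664 ≈ -0.00017462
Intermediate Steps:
1/(l - q(192)/15461) = 1/(-5672 - 23*192²/15461) = 1/(-5672 - 23*36864/15461) = 1/(-5672 - 847872/15461) = 1/(-88542664/15461) = -15461/88542664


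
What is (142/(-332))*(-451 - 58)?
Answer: 36139/166 ≈ 217.70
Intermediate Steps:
(142/(-332))*(-451 - 58) = (142*(-1/332))*(-509) = -71/166*(-509) = 36139/166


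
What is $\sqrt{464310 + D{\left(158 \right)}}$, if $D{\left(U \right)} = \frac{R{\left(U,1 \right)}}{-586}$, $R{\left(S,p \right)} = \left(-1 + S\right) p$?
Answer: $\frac{\sqrt{159442104758}}{586} \approx 681.4$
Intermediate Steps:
$R{\left(S,p \right)} = p \left(-1 + S\right)$
$D{\left(U \right)} = \frac{1}{586} - \frac{U}{586}$ ($D{\left(U \right)} = \frac{1 \left(-1 + U\right)}{-586} = \left(-1 + U\right) \left(- \frac{1}{586}\right) = \frac{1}{586} - \frac{U}{586}$)
$\sqrt{464310 + D{\left(158 \right)}} = \sqrt{464310 + \left(\frac{1}{586} - \frac{79}{293}\right)} = \sqrt{464310 - \frac{157}{586}} = \sqrt{\frac{272085503}{586}} = \frac{\sqrt{159442104758}}{586}$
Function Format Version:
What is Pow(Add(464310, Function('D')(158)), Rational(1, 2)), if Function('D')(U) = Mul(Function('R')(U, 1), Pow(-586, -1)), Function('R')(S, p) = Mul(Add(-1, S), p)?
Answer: Mul(Rational(1, 586), Pow(159442104758, Rational(1, 2))) ≈ 681.40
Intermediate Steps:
Function('R')(S, p) = Mul(p, Add(-1, S))
Function('D')(U) = Add(Rational(1, 586), Mul(Rational(-1, 586), U)) (Function('D')(U) = Mul(Mul(1, Add(-1, U)), Pow(-586, -1)) = Mul(Add(-1, U), Rational(-1, 586)) = Add(Rational(1, 586), Mul(Rational(-1, 586), U)))
Pow(Add(464310, Function('D')(158)), Rational(1, 2)) = Pow(Add(464310, Add(Rational(1, 586), Mul(Rational(-1, 586), 158))), Rational(1, 2)) = Pow(Add(464310, Add(Rational(1, 586), Rational(-79, 293))), Rational(1, 2)) = Pow(Add(464310, Rational(-157, 586)), Rational(1, 2)) = Pow(Rational(272085503, 586), Rational(1, 2)) = Mul(Rational(1, 586), Pow(159442104758, Rational(1, 2)))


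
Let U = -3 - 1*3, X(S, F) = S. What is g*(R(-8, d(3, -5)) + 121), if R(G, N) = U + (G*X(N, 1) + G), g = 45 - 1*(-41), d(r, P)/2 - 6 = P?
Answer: 7826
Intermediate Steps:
d(r, P) = 12 + 2*P
U = -6 (U = -3 - 3 = -6)
g = 86 (g = 45 + 41 = 86)
R(G, N) = -6 + G + G*N (R(G, N) = -6 + (G*N + G) = -6 + (G + G*N) = -6 + G + G*N)
g*(R(-8, d(3, -5)) + 121) = 86*((-6 - 8 - 8*(12 + 2*(-5))) + 121) = 86*((-6 - 8 - 8*(12 - 10)) + 121) = 86*((-6 - 8 - 8*2) + 121) = 86*((-6 - 8 - 16) + 121) = 86*(-30 + 121) = 86*91 = 7826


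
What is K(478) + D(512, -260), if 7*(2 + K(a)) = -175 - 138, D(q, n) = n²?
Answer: 472873/7 ≈ 67553.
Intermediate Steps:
K(a) = -327/7 (K(a) = -2 + (-175 - 138)/7 = -2 + (⅐)*(-313) = -2 - 313/7 = -327/7)
K(478) + D(512, -260) = -327/7 + (-260)² = -327/7 + 67600 = 472873/7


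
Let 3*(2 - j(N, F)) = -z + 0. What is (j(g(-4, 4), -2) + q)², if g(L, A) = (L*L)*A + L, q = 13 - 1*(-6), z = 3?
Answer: 484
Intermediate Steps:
q = 19 (q = 13 + 6 = 19)
g(L, A) = L + A*L² (g(L, A) = L²*A + L = A*L² + L = L + A*L²)
j(N, F) = 3 (j(N, F) = 2 - (-1*3 + 0)/3 = 2 - (-3 + 0)/3 = 2 - ⅓*(-3) = 2 + 1 = 3)
(j(g(-4, 4), -2) + q)² = (3 + 19)² = 22² = 484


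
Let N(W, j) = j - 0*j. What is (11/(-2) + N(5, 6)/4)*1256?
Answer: -5024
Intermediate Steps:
N(W, j) = j (N(W, j) = j - 1*0 = j + 0 = j)
(11/(-2) + N(5, 6)/4)*1256 = (11/(-2) + 6/4)*1256 = (11*(-½) + 6*(¼))*1256 = (-11/2 + 3/2)*1256 = -4*1256 = -5024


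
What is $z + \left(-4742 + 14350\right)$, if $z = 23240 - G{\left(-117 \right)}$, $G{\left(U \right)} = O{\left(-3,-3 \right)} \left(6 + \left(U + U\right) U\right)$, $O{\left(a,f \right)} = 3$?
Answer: $-49304$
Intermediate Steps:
$G{\left(U \right)} = 18 + 6 U^{2}$ ($G{\left(U \right)} = 3 \left(6 + \left(U + U\right) U\right) = 3 \left(6 + 2 U U\right) = 3 \left(6 + 2 U^{2}\right) = 18 + 6 U^{2}$)
$z = -58912$ ($z = 23240 - \left(18 + 6 \left(-117\right)^{2}\right) = 23240 - \left(18 + 6 \cdot 13689\right) = 23240 - \left(18 + 82134\right) = 23240 - 82152 = -58912$)
$z + \left(-4742 + 14350\right) = -58912 + \left(-4742 + 14350\right) = -58912 + 9608 = -49304$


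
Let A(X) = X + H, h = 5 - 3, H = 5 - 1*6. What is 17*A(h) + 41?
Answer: 58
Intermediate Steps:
H = -1 (H = 5 - 6 = -1)
h = 2
A(X) = -1 + X (A(X) = X - 1 = -1 + X)
17*A(h) + 41 = 17*(-1 + 2) + 41 = 17*1 + 41 = 17 + 41 = 58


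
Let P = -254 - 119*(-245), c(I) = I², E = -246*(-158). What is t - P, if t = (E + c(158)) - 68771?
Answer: -33840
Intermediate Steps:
E = 38868
P = 28901 (P = -254 + 29155 = 28901)
t = -4939 (t = (38868 + 158²) - 68771 = (38868 + 24964) - 68771 = 63832 - 68771 = -4939)
t - P = -4939 - 1*28901 = -4939 - 28901 = -33840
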